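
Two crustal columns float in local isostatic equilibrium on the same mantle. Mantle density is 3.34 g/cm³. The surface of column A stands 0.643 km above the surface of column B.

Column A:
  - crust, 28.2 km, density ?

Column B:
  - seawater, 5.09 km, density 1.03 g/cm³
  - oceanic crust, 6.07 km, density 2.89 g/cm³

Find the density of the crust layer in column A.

Take the compensation level at the base of the deeper column (depth z_c below the surface of column A) and equate Σ ρ_i t_i down to z_c; mantle fills any gap and the z_c terms cancel.
Column A: 28.2×ρ + (z_c − 28.2)×3.34
Column B: 0.643×0 + 5.09×1.03 + 6.07×2.89 + (z_c − 0.643 − 11.16)×3.34
The z_c×3.34 term appears on both sides and cancels. Collect the known terms of each column as K = Σ(ρt)_known − 3.34 × (depth of known layers): K_A = 0 − 3.34×28.2 = −94.188; K_B = 22.785 − 3.34×(0.643 + 11.16) = −16.63702.
Balance: K_A + 28.2×ρ = K_B, so ρ = (K_B − K_A)/28.2 = 77.551/28.2 = 2.75 g/cm³.

2.75 g/cm³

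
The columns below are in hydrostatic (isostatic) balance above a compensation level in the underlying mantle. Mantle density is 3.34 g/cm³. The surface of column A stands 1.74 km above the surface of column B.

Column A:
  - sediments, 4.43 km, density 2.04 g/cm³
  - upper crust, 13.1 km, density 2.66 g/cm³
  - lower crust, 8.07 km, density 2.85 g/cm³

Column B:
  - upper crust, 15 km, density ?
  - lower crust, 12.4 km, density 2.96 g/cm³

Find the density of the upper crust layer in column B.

Take the compensation level at the base of the deeper column (depth z_c below the surface of column A) and equate Σ ρ_i t_i down to z_c; mantle fills any gap and the z_c terms cancel.
Column A: 4.43×2.04 + 13.1×2.66 + 8.07×2.85 + (z_c − 25.6)×3.34
Column B: 1.74×0 + 15×ρ + 12.4×2.96 + (z_c − 1.74 − 27.4)×3.34
The z_c×3.34 term appears on both sides and cancels. Collect the known terms of each column as K = Σ(ρt)_known − 3.34 × (depth of known layers): K_A = 66.8827 − 3.34×25.6 = −18.6213; K_B = 36.704 − 3.34×(1.74 + 27.4) = −60.6236.
Balance: K_A = K_B + 15×ρ, so ρ = (K_A − K_B)/15 = 42.0023/15 = 2.8 g/cm³.

2.8 g/cm³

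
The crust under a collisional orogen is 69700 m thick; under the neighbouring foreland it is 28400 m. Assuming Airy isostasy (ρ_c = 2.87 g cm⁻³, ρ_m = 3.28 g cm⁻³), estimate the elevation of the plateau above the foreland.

Excess crust Δ = 69700 m − 28400 m = 41300 m, split between elevation h and root r with h + r = Δ.
Airy balance ρ_c h = (ρ_m − ρ_c) r gives r = h ρ_c/(ρ_m − ρ_c), so h (1 + ρ_c/(ρ_m − ρ_c)) = Δ, i.e. h = Δ (ρ_m − ρ_c)/ρ_m.
h = 41300 m × 0.41/3.28 = 5160 m.

5160 m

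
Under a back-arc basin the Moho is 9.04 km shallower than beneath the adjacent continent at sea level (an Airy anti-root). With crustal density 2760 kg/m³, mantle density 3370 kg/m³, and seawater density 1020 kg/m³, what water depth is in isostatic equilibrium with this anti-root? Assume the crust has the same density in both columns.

3.17 km

Replacing a thickness d of crust by seawater at the top must be balanced by replacing crust with mantle at the base: d (ρ_c − ρ_w) = a (ρ_m − ρ_c).
d = a (ρ_m − ρ_c)/(ρ_c − ρ_w) = 9.04 km × 610/1740 = 3.17 km.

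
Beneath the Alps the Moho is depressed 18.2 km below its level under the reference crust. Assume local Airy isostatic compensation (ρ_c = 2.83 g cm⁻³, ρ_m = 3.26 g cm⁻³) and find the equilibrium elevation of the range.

Balancing pressure at the compensation depth: ρ_c h = (ρ_m − ρ_c) r.
h = r (ρ_m − ρ_c) / ρ_c = 18.2 km × (3.26 − 2.83) / 2.83 = 2.77 km.

2.77 km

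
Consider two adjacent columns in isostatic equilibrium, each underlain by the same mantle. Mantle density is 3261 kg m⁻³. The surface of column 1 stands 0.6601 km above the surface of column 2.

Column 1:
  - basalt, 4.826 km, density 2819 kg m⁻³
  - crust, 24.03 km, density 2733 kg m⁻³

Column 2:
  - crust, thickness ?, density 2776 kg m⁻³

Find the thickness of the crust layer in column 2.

Take the compensation level at the base of the deeper column (depth z_c below the surface of column 1) and equate Σ ρ_i t_i down to z_c; mantle fills any gap and the z_c terms cancel.
Column 1: 4.826×2819 + 24.03×2733 + (z_c − 28.856)×3261
Column 2: 0.6601×0 + x×2776 + (z_c − 0.6601 − 0 − x)×3261
The z_c×3261 term appears on both sides and cancels. Collect the known terms of each column as K = Σ(ρt)_known − 3261 × (depth of known layers): K_1 = 79278.484 − 3261×28.856 = −14820.932; K_2 = 0 − 3261×(0.6601 + 0) = −2152.5861.
Balance: K_1 = K_2 − x×(3261 − 2776), so x = (K_2 − K_1)/(3261 − 2776) = 12668.3/485 = 26.1 km.

26.1 km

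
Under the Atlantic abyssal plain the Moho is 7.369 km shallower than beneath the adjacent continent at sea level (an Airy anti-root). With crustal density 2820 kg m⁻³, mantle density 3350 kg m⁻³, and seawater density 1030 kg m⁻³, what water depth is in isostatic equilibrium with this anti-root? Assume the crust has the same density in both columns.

2.18 km

Replacing a thickness d of crust by seawater at the top must be balanced by replacing crust with mantle at the base: d (ρ_c − ρ_w) = a (ρ_m − ρ_c).
d = a (ρ_m − ρ_c)/(ρ_c − ρ_w) = 7.369 km × 530/1790 = 2.18 km.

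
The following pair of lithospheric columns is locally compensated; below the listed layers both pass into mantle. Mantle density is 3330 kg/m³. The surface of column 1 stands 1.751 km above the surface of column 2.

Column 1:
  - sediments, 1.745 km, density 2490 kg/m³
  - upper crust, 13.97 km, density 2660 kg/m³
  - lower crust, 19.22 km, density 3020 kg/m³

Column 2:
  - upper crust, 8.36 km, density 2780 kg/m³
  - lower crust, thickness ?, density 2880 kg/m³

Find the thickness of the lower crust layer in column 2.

Take the compensation level at the base of the deeper column (depth z_c below the surface of column 1) and equate Σ ρ_i t_i down to z_c; mantle fills any gap and the z_c terms cancel.
Column 1: 1.745×2490 + 13.97×2660 + 19.22×3020 + (z_c − 34.935)×3330
Column 2: 1.751×0 + 8.36×2780 + x×2880 + (z_c − 1.751 − 8.36 − x)×3330
The z_c×3330 term appears on both sides and cancels. Collect the known terms of each column as K = Σ(ρt)_known − 3330 × (depth of known layers): K_1 = 99549.65 − 3330×34.935 = −16783.9; K_2 = 23240.8 − 3330×(1.751 + 8.36) = −10428.83.
Balance: K_1 = K_2 − x×(3330 − 2880), so x = (K_2 − K_1)/(3330 − 2880) = 6355.07/450 = 14.1 km.

14.1 km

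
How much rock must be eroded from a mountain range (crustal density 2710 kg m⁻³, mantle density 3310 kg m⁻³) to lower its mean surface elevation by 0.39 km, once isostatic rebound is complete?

Net drop Δ = e − u = e − e ρ_c/ρ_m = e (ρ_m − ρ_c)/ρ_m.
e = Δ ρ_m/(ρ_m − ρ_c) = 0.39 km × 3310/600 = 2.15 km.

2.15 km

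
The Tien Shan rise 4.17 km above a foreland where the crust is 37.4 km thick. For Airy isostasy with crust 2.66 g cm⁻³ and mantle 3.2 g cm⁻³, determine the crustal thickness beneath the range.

Root depth r = h ρ_c / (ρ_m − ρ_c) = 4.17 km × 2.66 / 0.54 = 20.54 km.
Total thickness = T + h + r = 37.4 km + 4.17 km + 20.54 km = 62.1 km.

62.1 km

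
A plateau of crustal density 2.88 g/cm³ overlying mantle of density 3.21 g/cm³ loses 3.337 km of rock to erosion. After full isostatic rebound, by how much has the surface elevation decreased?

Rebound u = e ρ_c/ρ_m = 3.337 km × 2.88/3.21 = 2.994 km.
Net surface drop = e − u = 3.337 km − 2.994 km = e (ρ_m − ρ_c)/ρ_m = 0.343 km.

0.343 km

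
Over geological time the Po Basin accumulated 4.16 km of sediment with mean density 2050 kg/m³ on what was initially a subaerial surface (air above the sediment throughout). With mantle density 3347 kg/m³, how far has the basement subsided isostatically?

Subaerial load: s = t ρ_sed / ρ_m = 4.16 km × 2050/3347 = 2.55 km.

2.55 km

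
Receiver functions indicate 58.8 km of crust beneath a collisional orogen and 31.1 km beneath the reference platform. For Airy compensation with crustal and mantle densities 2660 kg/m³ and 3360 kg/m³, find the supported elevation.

5.77 km

Excess crust Δ = 58.8 km − 31.1 km = 27.7 km, split between elevation h and root r with h + r = Δ.
Airy balance ρ_c h = (ρ_m − ρ_c) r gives r = h ρ_c/(ρ_m − ρ_c), so h (1 + ρ_c/(ρ_m − ρ_c)) = Δ, i.e. h = Δ (ρ_m − ρ_c)/ρ_m.
h = 27.7 km × 700/3360 = 5.77 km.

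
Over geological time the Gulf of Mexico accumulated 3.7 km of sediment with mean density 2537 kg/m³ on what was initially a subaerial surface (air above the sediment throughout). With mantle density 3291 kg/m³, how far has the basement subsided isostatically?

Subaerial load: s = t ρ_sed / ρ_m = 3.7 km × 2537/3291 = 2.85 km.

2.85 km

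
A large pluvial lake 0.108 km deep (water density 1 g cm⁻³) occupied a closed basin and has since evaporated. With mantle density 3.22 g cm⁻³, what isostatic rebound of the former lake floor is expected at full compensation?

0.0335 km

u = d ρ_w/ρ_m = 0.108 km × 1/3.22 = 0.0335 km.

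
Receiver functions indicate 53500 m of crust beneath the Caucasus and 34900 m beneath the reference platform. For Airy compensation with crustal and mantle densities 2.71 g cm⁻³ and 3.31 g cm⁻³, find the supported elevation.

3370 m

Excess crust Δ = 53500 m − 34900 m = 18600 m, split between elevation h and root r with h + r = Δ.
Airy balance ρ_c h = (ρ_m − ρ_c) r gives r = h ρ_c/(ρ_m − ρ_c), so h (1 + ρ_c/(ρ_m − ρ_c)) = Δ, i.e. h = Δ (ρ_m − ρ_c)/ρ_m.
h = 18600 m × 0.6/3.31 = 3370 m.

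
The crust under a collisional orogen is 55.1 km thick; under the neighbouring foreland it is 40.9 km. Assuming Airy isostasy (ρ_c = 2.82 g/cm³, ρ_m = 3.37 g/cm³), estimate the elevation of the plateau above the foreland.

Excess crust Δ = 55.1 km − 40.9 km = 14.2 km, split between elevation h and root r with h + r = Δ.
Airy balance ρ_c h = (ρ_m − ρ_c) r gives r = h ρ_c/(ρ_m − ρ_c), so h (1 + ρ_c/(ρ_m − ρ_c)) = Δ, i.e. h = Δ (ρ_m − ρ_c)/ρ_m.
h = 14.2 km × 0.55/3.37 = 2.32 km.

2.32 km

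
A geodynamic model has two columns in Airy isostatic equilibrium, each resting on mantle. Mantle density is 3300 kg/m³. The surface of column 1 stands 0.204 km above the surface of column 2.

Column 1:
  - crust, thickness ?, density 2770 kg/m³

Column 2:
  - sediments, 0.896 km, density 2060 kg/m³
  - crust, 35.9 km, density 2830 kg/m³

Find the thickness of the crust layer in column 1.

Take the compensation level at the base of the deeper column (depth z_c below the surface of column 1) and equate Σ ρ_i t_i down to z_c; mantle fills any gap and the z_c terms cancel.
Column 1: x×2770 + (z_c − 0 − x)×3300
Column 2: 0.204×0 + 0.896×2060 + 35.9×2830 + (z_c − 0.204 − 36.796)×3300
The z_c×3300 term appears on both sides and cancels. Collect the known terms of each column as K = Σ(ρt)_known − 3300 × (depth of known layers): K_1 = 0 − 3300×0 = 0; K_2 = 103442.76 − 3300×(0.204 + 36.796) = −18657.24.
Balance: K_1 − x×(3300 − 2770) = K_2, so x = (K_1 − K_2)/(3300 − 2770) = 18657.2/530 = 35.2 km.

35.2 km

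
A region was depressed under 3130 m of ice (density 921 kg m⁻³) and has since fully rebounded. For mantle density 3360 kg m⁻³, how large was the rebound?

858 m

Removing the load lets mantle flow back in; uplift u satisfies ρ_ice t = ρ_m u.
u = t ρ_ice/ρ_m = 3130 m × 921/3360 = 858 m.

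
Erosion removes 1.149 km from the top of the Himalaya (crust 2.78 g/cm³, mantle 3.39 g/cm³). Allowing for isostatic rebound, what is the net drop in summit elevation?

0.207 km

Rebound u = e ρ_c/ρ_m = 1.149 km × 2.78/3.39 = 0.9422 km.
Net surface drop = e − u = 1.149 km − 0.9422 km = e (ρ_m − ρ_c)/ρ_m = 0.207 km.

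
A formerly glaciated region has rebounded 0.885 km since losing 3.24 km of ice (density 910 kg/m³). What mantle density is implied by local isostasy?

ρ_m = ρ_ice t / u = 910 × 3.24 km/0.885 km = 3330 kg/m³.

3330 kg/m³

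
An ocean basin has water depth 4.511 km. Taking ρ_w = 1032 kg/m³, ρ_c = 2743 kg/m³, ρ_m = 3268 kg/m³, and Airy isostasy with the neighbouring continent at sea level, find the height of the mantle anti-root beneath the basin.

14.7 km

Isostatic balance requires: replacing crust with seawater at the top is compensated by replacing crust with mantle at the base: d (ρ_c − ρ_w) = a (ρ_m − ρ_c).
a = d (ρ_c − ρ_w)/(ρ_m − ρ_c) = 4.511 km × 1711/525 = 14.7 km.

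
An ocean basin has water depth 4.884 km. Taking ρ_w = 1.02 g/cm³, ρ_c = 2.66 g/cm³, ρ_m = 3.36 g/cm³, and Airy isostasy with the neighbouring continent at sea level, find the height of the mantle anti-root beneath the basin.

Isostatic balance requires: replacing crust with seawater at the top is compensated by replacing crust with mantle at the base: d (ρ_c − ρ_w) = a (ρ_m − ρ_c).
a = d (ρ_c − ρ_w)/(ρ_m − ρ_c) = 4.884 km × 1.64/0.7 = 11.4 km.

11.4 km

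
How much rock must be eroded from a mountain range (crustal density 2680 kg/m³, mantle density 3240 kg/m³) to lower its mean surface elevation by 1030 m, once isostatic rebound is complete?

5960 m

Net drop Δ = e − u = e − e ρ_c/ρ_m = e (ρ_m − ρ_c)/ρ_m.
e = Δ ρ_m/(ρ_m − ρ_c) = 1030 m × 3240/560 = 5960 m.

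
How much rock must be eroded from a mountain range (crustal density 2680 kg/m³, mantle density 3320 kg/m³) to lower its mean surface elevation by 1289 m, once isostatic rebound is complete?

Net drop Δ = e − u = e − e ρ_c/ρ_m = e (ρ_m − ρ_c)/ρ_m.
e = Δ ρ_m/(ρ_m − ρ_c) = 1289 m × 3320/640 = 6690 m.

6690 m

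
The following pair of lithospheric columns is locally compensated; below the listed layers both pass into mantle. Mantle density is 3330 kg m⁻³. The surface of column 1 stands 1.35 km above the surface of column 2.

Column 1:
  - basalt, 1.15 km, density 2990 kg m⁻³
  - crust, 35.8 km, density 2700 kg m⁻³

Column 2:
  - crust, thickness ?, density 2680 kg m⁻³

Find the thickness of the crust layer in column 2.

28.4 km

Take the compensation level at the base of the deeper column (depth z_c below the surface of column 1) and equate Σ ρ_i t_i down to z_c; mantle fills any gap and the z_c terms cancel.
Column 1: 1.15×2990 + 35.8×2700 + (z_c − 36.95)×3330
Column 2: 1.35×0 + x×2680 + (z_c − 1.35 − 0 − x)×3330
The z_c×3330 term appears on both sides and cancels. Collect the known terms of each column as K = Σ(ρt)_known − 3330 × (depth of known layers): K_1 = 100098.5 − 3330×36.95 = −22945; K_2 = 0 − 3330×(1.35 + 0) = −4495.5.
Balance: K_1 = K_2 − x×(3330 − 2680), so x = (K_2 − K_1)/(3330 − 2680) = 18449.5/650 = 28.4 km.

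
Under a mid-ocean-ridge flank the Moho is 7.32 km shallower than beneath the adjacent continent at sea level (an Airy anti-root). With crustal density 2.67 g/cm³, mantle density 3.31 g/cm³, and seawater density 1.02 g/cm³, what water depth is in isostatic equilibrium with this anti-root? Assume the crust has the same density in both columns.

2.84 km

Replacing a thickness d of crust by seawater at the top must be balanced by replacing crust with mantle at the base: d (ρ_c − ρ_w) = a (ρ_m − ρ_c).
d = a (ρ_m − ρ_c)/(ρ_c − ρ_w) = 7.32 km × 0.64/1.65 = 2.84 km.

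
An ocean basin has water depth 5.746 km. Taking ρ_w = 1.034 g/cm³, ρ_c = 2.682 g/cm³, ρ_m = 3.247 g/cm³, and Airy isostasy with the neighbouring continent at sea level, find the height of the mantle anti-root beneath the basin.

16.8 km

By Archimedes' principle applied to the lithosphere: replacing crust with seawater at the top is compensated by replacing crust with mantle at the base: d (ρ_c − ρ_w) = a (ρ_m − ρ_c).
a = d (ρ_c − ρ_w)/(ρ_m − ρ_c) = 5.746 km × 1.648/0.565 = 16.8 km.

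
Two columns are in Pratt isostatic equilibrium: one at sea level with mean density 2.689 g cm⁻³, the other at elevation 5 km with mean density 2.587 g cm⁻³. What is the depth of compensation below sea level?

127 km

ρ_ref D = ρ (D + h) → D (ρ_ref − ρ) = ρ h.
D = ρ h/(ρ_ref − ρ) = 2.587 × 5 km/(2.689 − 2.587) = 127 km.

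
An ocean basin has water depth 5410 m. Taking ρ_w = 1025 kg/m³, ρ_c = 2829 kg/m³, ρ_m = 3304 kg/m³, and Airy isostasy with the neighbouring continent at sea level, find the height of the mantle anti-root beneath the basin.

By Archimedes' principle applied to the lithosphere: replacing crust with seawater at the top is compensated by replacing crust with mantle at the base: d (ρ_c − ρ_w) = a (ρ_m − ρ_c).
a = d (ρ_c − ρ_w)/(ρ_m − ρ_c) = 5410 m × 1804/475 = 20500 m.

20500 m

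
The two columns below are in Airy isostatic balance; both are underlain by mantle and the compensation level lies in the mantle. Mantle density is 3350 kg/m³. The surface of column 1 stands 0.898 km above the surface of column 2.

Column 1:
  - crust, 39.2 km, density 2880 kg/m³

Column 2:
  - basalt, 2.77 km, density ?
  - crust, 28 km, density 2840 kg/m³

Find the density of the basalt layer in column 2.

Take the compensation level at the base of the deeper column (depth z_c below the surface of column 1) and equate Σ ρ_i t_i down to z_c; mantle fills any gap and the z_c terms cancel.
Column 1: 39.2×2880 + (z_c − 39.2)×3350
Column 2: 0.898×0 + 2.77×ρ + 28×2840 + (z_c − 0.898 − 30.77)×3350
The z_c×3350 term appears on both sides and cancels. Collect the known terms of each column as K = Σ(ρt)_known − 3350 × (depth of known layers): K_1 = 112896 − 3350×39.2 = −18424; K_2 = 79520 − 3350×(0.898 + 30.77) = −26567.8.
Balance: K_1 = K_2 + 2.77×ρ, so ρ = (K_1 − K_2)/2.77 = 8143.8/2.77 = 2940 kg/m³.

2940 kg/m³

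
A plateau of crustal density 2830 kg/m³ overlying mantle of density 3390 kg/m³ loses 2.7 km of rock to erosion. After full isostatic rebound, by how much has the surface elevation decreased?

0.446 km

Rebound u = e ρ_c/ρ_m = 2.7 km × 2830/3390 = 2.254 km.
Net surface drop = e − u = 2.7 km − 2.254 km = e (ρ_m − ρ_c)/ρ_m = 0.446 km.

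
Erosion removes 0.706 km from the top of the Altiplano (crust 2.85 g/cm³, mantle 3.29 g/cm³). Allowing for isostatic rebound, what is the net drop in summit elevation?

0.0944 km

Rebound u = e ρ_c/ρ_m = 0.706 km × 2.85/3.29 = 0.6116 km.
Net surface drop = e − u = 0.706 km − 0.6116 km = e (ρ_m − ρ_c)/ρ_m = 0.0944 km.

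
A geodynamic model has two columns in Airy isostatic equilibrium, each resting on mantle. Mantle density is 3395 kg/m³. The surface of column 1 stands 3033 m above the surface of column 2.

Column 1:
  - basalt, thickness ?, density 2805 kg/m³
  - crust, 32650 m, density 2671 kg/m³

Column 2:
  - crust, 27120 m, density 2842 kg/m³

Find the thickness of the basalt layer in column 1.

2810 m

Take the compensation level at the base of the deeper column (depth z_c below the surface of column 1) and equate Σ ρ_i t_i down to z_c; mantle fills any gap and the z_c terms cancel.
Column 1: x×2805 + 32650×2671 + (z_c − 32650 − x)×3395
Column 2: 3033×0 + 27120×2842 + (z_c − 3033 − 27120)×3395
The z_c×3395 term appears on both sides and cancels. Collect the known terms of each column as K = Σ(ρt)_known − 3395 × (depth of known layers): K_1 = 87208150 − 3395×32650 = −23638600; K_2 = 77075040 − 3395×(3033 + 27120) = −25294395.
Balance: K_1 − x×(3395 − 2805) = K_2, so x = (K_1 − K_2)/(3395 − 2805) = 1655800/590 = 2810 m.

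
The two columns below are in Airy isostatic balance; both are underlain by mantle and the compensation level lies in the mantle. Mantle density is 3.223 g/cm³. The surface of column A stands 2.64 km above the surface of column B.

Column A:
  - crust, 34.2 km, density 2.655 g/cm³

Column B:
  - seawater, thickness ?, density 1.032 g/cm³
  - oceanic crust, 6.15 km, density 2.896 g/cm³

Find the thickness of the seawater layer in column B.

Take the compensation level at the base of the deeper column (depth z_c below the surface of column A) and equate Σ ρ_i t_i down to z_c; mantle fills any gap and the z_c terms cancel.
Column A: 34.2×2.655 + (z_c − 34.2)×3.223
Column B: 2.64×0 + x×1.032 + 6.15×2.896 + (z_c − 2.64 − 6.15 − x)×3.223
The z_c×3.223 term appears on both sides and cancels. Collect the known terms of each column as K = Σ(ρt)_known − 3.223 × (depth of known layers): K_A = 90.801 − 3.223×34.2 = −19.4256; K_B = 17.8104 − 3.223×(2.64 + 6.15) = −10.51977.
Balance: K_A = K_B − x×(3.223 − 1.032), so x = (K_B − K_A)/(3.223 − 1.032) = 8.90583/2.191 = 4.06 km.

4.06 km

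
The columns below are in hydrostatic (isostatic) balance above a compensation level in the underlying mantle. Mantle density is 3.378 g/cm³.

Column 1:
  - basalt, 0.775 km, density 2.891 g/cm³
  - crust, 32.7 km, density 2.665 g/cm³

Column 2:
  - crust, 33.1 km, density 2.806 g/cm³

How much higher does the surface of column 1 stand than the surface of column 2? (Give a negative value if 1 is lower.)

1.41 km

For any compensation level in the mantle, the mantle terms cancel and isostasy reduces to e = (Σt_1 − Σt_2) − (Σ(ρt)_1 − Σ(ρt)_2) / ρ_m.
Σt_1 = 33.475 km; Σt_2 = 33.1 km; Σ(ρt)_1 = 89.386025; Σ(ρt)_2 = 92.8786 (in km·g/cm³).
e = (33.475 − 33.1) − (89.386025 − 92.8786) / 3.378 = 1.41 km.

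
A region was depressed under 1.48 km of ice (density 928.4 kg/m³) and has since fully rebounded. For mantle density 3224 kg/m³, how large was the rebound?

Removing the load lets mantle flow back in; uplift u satisfies ρ_ice t = ρ_m u.
u = t ρ_ice/ρ_m = 1.48 km × 928.4/3224 = 0.426 km.

0.426 km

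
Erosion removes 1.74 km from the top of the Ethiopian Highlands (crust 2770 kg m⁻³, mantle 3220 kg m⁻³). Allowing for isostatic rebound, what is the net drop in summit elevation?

0.243 km

Rebound u = e ρ_c/ρ_m = 1.74 km × 2770/3220 = 1.497 km.
Net surface drop = e − u = 1.74 km − 1.497 km = e (ρ_m − ρ_c)/ρ_m = 0.243 km.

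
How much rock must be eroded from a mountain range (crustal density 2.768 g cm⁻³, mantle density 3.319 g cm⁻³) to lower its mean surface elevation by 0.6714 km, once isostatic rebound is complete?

4.04 km

Net drop Δ = e − u = e − e ρ_c/ρ_m = e (ρ_m − ρ_c)/ρ_m.
e = Δ ρ_m/(ρ_m − ρ_c) = 0.6714 km × 3.319/0.551 = 4.04 km.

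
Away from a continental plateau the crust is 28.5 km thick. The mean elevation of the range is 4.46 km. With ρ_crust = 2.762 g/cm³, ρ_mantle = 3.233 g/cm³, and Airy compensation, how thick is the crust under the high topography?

Root depth r = h ρ_c / (ρ_m − ρ_c) = 4.46 km × 2.762 / 0.471 = 26.15 km.
Total thickness = T + h + r = 28.5 km + 4.46 km + 26.15 km = 59.1 km.

59.1 km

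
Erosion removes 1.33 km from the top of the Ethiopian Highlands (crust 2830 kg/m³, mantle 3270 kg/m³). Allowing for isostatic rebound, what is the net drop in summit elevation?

0.179 km

Rebound u = e ρ_c/ρ_m = 1.33 km × 2830/3270 = 1.151 km.
Net surface drop = e − u = 1.33 km − 1.151 km = e (ρ_m − ρ_c)/ρ_m = 0.179 km.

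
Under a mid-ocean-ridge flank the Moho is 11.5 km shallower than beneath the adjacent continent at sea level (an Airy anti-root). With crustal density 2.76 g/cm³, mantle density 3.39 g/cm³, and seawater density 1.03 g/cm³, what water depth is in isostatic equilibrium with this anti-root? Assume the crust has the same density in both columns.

4.19 km

Replacing a thickness d of crust by seawater at the top must be balanced by replacing crust with mantle at the base: d (ρ_c − ρ_w) = a (ρ_m − ρ_c).
d = a (ρ_m − ρ_c)/(ρ_c − ρ_w) = 11.5 km × 0.63/1.73 = 4.19 km.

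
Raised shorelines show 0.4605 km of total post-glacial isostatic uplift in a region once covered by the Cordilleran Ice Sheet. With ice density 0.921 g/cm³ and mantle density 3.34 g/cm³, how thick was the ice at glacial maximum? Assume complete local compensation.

u = t ρ_ice/ρ_m → t = u ρ_m/ρ_ice = 0.4605 km × 3.34/0.921 = 1.67 km.

1.67 km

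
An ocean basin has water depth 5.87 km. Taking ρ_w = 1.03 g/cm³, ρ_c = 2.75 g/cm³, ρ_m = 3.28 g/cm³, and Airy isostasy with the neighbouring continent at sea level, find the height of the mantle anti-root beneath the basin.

Balancing pressure at the compensation depth: replacing crust with seawater at the top is compensated by replacing crust with mantle at the base: d (ρ_c − ρ_w) = a (ρ_m − ρ_c).
a = d (ρ_c − ρ_w)/(ρ_m − ρ_c) = 5.87 km × 1.72/0.53 = 19 km.

19 km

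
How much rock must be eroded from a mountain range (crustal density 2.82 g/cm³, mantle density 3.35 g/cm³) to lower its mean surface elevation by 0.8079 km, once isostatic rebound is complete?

5.11 km

Net drop Δ = e − u = e − e ρ_c/ρ_m = e (ρ_m − ρ_c)/ρ_m.
e = Δ ρ_m/(ρ_m − ρ_c) = 0.8079 km × 3.35/0.53 = 5.11 km.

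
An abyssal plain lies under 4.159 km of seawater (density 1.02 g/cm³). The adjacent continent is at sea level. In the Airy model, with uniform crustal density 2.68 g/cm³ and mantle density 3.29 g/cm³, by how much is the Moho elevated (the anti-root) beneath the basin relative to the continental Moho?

11.3 km

For local isostatic compensation: replacing crust with seawater at the top is compensated by replacing crust with mantle at the base: d (ρ_c − ρ_w) = a (ρ_m − ρ_c).
a = d (ρ_c − ρ_w)/(ρ_m − ρ_c) = 4.159 km × 1.66/0.61 = 11.3 km.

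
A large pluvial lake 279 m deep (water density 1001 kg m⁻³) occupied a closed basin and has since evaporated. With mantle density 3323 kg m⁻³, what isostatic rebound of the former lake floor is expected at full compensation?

u = d ρ_w/ρ_m = 279 m × 1001/3323 = 84 m.

84 m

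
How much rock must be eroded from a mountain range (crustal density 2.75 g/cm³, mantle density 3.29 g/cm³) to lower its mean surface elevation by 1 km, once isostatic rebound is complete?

6.09 km

Net drop Δ = e − u = e − e ρ_c/ρ_m = e (ρ_m − ρ_c)/ρ_m.
e = Δ ρ_m/(ρ_m − ρ_c) = 1 km × 3.29/0.54 = 6.09 km.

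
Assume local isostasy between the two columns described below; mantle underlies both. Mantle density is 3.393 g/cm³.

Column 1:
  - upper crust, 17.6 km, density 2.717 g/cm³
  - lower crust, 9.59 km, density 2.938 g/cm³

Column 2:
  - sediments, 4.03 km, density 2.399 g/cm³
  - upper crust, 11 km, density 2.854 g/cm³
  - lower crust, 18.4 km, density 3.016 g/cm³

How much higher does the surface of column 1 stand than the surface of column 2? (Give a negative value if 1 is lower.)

−0.18 km

For any compensation level in the mantle, the mantle terms cancel and isostasy reduces to e = (Σt_1 − Σt_2) − (Σ(ρt)_1 − Σ(ρt)_2) / ρ_m.
Σt_1 = 27.19 km; Σt_2 = 33.43 km; Σ(ρt)_1 = 75.99462; Σ(ρt)_2 = 96.55637 (in km·g/cm³).
e = (27.19 − 33.43) − (75.99462 − 96.55637) / 3.393 = −0.18 km.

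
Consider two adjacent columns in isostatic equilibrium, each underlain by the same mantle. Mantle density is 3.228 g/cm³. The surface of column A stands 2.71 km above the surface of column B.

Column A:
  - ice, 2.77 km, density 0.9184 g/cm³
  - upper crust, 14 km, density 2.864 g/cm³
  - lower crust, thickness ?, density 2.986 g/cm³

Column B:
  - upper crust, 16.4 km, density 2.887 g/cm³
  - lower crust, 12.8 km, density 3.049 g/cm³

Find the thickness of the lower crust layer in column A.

21.2 km

Take the compensation level at the base of the deeper column (depth z_c below the surface of column A) and equate Σ ρ_i t_i down to z_c; mantle fills any gap and the z_c terms cancel.
Column A: 2.77×0.9184 + 14×2.864 + x×2.986 + (z_c − 16.77 − x)×3.228
Column B: 2.71×0 + 16.4×2.887 + 12.8×3.049 + (z_c − 2.71 − 29.2)×3.228
The z_c×3.228 term appears on both sides and cancels. Collect the known terms of each column as K = Σ(ρt)_known − 3.228 × (depth of known layers): K_A = 42.639968 − 3.228×16.77 = −11.493592; K_B = 86.374 − 3.228×(2.71 + 29.2) = −16.63148.
Balance: K_A − x×(3.228 − 2.986) = K_B, so x = (K_A − K_B)/(3.228 − 2.986) = 5.13789/0.242 = 21.2 km.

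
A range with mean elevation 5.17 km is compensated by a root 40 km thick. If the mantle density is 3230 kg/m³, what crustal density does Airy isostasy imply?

ρ_c h = (ρ_m − ρ_c) r → ρ_c (h + r) = ρ_m r → ρ_c = ρ_m r / (h + r).
ρ_c = 3230 × 40 km / (5.17 km + 40 km) = 2860 kg/m³.

2860 kg/m³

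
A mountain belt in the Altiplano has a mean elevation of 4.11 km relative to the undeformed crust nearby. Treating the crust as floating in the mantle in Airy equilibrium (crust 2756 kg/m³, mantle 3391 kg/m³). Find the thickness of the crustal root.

Balancing pressure at the compensation depth: the weight of the topography is balanced by the buoyancy of the root, ρ_c h = (ρ_m − ρ_c) r.
r = h · ρ_c / (ρ_m − ρ_c) = 4.11 km × 2756 / (3391 − 2756) = 17.8 km.

17.8 km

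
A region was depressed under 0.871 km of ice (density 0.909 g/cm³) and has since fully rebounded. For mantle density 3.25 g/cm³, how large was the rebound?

0.244 km

Removing the load lets mantle flow back in; uplift u satisfies ρ_ice t = ρ_m u.
u = t ρ_ice/ρ_m = 0.871 km × 0.909/3.25 = 0.244 km.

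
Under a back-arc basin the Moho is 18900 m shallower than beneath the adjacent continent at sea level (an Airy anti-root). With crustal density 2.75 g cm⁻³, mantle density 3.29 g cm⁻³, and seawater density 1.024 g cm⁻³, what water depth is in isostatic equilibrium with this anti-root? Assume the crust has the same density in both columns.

Replacing a thickness d of crust by seawater at the top must be balanced by replacing crust with mantle at the base: d (ρ_c − ρ_w) = a (ρ_m − ρ_c).
d = a (ρ_m − ρ_c)/(ρ_c − ρ_w) = 18900 m × 0.54/1.726 = 5910 m.

5910 m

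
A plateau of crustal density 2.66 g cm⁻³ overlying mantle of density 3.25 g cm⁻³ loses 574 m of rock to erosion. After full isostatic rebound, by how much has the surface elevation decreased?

Rebound u = e ρ_c/ρ_m = 574 m × 2.66/3.25 = 469.8 m.
Net surface drop = e − u = 574 m − 469.8 m = e (ρ_m − ρ_c)/ρ_m = 104 m.

104 m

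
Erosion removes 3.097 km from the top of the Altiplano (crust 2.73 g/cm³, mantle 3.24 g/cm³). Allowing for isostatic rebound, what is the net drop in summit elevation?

0.487 km

Rebound u = e ρ_c/ρ_m = 3.097 km × 2.73/3.24 = 2.61 km.
Net surface drop = e − u = 3.097 km − 2.61 km = e (ρ_m − ρ_c)/ρ_m = 0.487 km.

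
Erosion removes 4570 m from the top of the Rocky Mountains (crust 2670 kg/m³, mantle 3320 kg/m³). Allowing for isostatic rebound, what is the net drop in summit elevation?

895 m

Rebound u = e ρ_c/ρ_m = 4570 m × 2670/3320 = 3675 m.
Net surface drop = e − u = 4570 m − 3675 m = e (ρ_m − ρ_c)/ρ_m = 895 m.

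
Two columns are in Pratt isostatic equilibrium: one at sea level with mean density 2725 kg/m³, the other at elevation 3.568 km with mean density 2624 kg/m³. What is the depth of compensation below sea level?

92.7 km

ρ_ref D = ρ (D + h) → D (ρ_ref − ρ) = ρ h.
D = ρ h/(ρ_ref − ρ) = 2624 × 3.568 km/(2725 − 2624) = 92.7 km.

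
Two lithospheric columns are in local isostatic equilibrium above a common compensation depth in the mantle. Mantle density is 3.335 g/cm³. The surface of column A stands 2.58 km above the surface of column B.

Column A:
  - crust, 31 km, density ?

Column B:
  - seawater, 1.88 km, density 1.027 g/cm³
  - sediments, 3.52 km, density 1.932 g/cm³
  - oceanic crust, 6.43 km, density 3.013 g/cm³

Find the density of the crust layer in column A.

2.69 g/cm³

Take the compensation level at the base of the deeper column (depth z_c below the surface of column A) and equate Σ ρ_i t_i down to z_c; mantle fills any gap and the z_c terms cancel.
Column A: 31×ρ + (z_c − 31)×3.335
Column B: 2.58×0 + 1.88×1.027 + 3.52×1.932 + 6.43×3.013 + (z_c − 2.58 − 11.83)×3.335
The z_c×3.335 term appears on both sides and cancels. Collect the known terms of each column as K = Σ(ρt)_known − 3.335 × (depth of known layers): K_A = 0 − 3.335×31 = −103.385; K_B = 28.10499 − 3.335×(2.58 + 11.83) = −19.95236.
Balance: K_A + 31×ρ = K_B, so ρ = (K_B − K_A)/31 = 83.4326/31 = 2.69 g/cm³.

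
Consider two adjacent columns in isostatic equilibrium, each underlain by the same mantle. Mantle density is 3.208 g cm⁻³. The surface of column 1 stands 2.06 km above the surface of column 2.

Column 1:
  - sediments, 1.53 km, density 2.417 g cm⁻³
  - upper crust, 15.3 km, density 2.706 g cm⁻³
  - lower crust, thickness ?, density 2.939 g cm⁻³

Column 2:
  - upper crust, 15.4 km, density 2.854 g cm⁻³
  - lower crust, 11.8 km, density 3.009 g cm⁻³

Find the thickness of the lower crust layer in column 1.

Take the compensation level at the base of the deeper column (depth z_c below the surface of column 1) and equate Σ ρ_i t_i down to z_c; mantle fills any gap and the z_c terms cancel.
Column 1: 1.53×2.417 + 15.3×2.706 + x×2.939 + (z_c − 16.83 − x)×3.208
Column 2: 2.06×0 + 15.4×2.854 + 11.8×3.009 + (z_c − 2.06 − 27.2)×3.208
The z_c×3.208 term appears on both sides and cancels. Collect the known terms of each column as K = Σ(ρt)_known − 3.208 × (depth of known layers): K_1 = 45.09981 − 3.208×16.83 = −8.89083; K_2 = 79.4578 − 3.208×(2.06 + 27.2) = −14.40828.
Balance: K_1 − x×(3.208 − 2.939) = K_2, so x = (K_1 − K_2)/(3.208 − 2.939) = 5.51745/0.269 = 20.5 km.

20.5 km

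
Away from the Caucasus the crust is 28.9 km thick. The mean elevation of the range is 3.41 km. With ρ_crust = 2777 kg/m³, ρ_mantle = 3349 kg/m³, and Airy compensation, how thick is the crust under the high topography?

48.9 km

Root depth r = h ρ_c / (ρ_m − ρ_c) = 3.41 km × 2777 / 572 = 16.56 km.
Total thickness = T + h + r = 28.9 km + 3.41 km + 16.56 km = 48.9 km.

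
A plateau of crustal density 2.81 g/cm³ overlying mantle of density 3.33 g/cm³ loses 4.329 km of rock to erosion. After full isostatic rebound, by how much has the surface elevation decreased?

Rebound u = e ρ_c/ρ_m = 4.329 km × 2.81/3.33 = 3.653 km.
Net surface drop = e − u = 4.329 km − 3.653 km = e (ρ_m − ρ_c)/ρ_m = 0.676 km.

0.676 km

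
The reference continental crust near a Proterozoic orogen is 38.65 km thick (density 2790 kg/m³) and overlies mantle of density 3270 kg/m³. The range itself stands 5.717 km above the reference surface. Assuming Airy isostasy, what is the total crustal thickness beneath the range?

77.6 km

Root depth r = h ρ_c / (ρ_m − ρ_c) = 5.717 km × 2790 / 480 = 33.23 km.
Total thickness = T + h + r = 38.65 km + 5.717 km + 33.23 km = 77.6 km.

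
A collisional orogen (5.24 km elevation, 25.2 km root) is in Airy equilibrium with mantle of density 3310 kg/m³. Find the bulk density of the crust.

2740 kg/m³

ρ_c h = (ρ_m − ρ_c) r → ρ_c (h + r) = ρ_m r → ρ_c = ρ_m r / (h + r).
ρ_c = 3310 × 25.2 km / (5.24 km + 25.2 km) = 2740 kg/m³.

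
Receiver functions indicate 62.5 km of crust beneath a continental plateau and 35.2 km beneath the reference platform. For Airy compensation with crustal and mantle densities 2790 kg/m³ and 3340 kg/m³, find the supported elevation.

4.5 km

Excess crust Δ = 62.5 km − 35.2 km = 27.3 km, split between elevation h and root r with h + r = Δ.
Airy balance ρ_c h = (ρ_m − ρ_c) r gives r = h ρ_c/(ρ_m − ρ_c), so h (1 + ρ_c/(ρ_m − ρ_c)) = Δ, i.e. h = Δ (ρ_m − ρ_c)/ρ_m.
h = 27.3 km × 550/3340 = 4.5 km.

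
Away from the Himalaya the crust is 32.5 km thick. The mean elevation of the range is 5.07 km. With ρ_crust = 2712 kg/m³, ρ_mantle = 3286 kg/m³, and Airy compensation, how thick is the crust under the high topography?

Root depth r = h ρ_c / (ρ_m − ρ_c) = 5.07 km × 2712 / 574 = 23.95 km.
Total thickness = T + h + r = 32.5 km + 5.07 km + 23.95 km = 61.5 km.

61.5 km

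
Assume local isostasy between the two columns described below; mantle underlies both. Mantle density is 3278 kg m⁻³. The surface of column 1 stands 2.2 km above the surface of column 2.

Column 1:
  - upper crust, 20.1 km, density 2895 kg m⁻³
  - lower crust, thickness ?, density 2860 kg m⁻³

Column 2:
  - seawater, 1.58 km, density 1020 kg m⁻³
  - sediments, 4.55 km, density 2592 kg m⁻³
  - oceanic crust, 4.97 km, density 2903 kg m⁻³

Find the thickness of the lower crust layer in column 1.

Take the compensation level at the base of the deeper column (depth z_c below the surface of column 1) and equate Σ ρ_i t_i down to z_c; mantle fills any gap and the z_c terms cancel.
Column 1: 20.1×2895 + x×2860 + (z_c − 20.1 − x)×3278
Column 2: 2.2×0 + 1.58×1020 + 4.55×2592 + 4.97×2903 + (z_c − 2.2 − 11.1)×3278
The z_c×3278 term appears on both sides and cancels. Collect the known terms of each column as K = Σ(ρt)_known − 3278 × (depth of known layers): K_1 = 58189.5 − 3278×20.1 = −7698.3; K_2 = 27833.11 − 3278×(2.2 + 11.1) = −15764.29.
Balance: K_1 − x×(3278 − 2860) = K_2, so x = (K_1 − K_2)/(3278 − 2860) = 8065.99/418 = 19.3 km.

19.3 km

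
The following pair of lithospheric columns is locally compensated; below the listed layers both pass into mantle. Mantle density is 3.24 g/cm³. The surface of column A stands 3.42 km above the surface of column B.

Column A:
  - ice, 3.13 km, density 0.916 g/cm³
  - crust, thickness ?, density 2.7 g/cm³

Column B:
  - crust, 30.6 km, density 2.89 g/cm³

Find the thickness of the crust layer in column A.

Take the compensation level at the base of the deeper column (depth z_c below the surface of column A) and equate Σ ρ_i t_i down to z_c; mantle fills any gap and the z_c terms cancel.
Column A: 3.13×0.916 + x×2.7 + (z_c − 3.13 − x)×3.24
Column B: 3.42×0 + 30.6×2.89 + (z_c − 3.42 − 30.6)×3.24
The z_c×3.24 term appears on both sides and cancels. Collect the known terms of each column as K = Σ(ρt)_known − 3.24 × (depth of known layers): K_A = 2.86708 − 3.24×3.13 = −7.27412; K_B = 88.434 − 3.24×(3.42 + 30.6) = −21.7908.
Balance: K_A − x×(3.24 − 2.7) = K_B, so x = (K_A − K_B)/(3.24 − 2.7) = 14.5167/0.54 = 26.9 km.

26.9 km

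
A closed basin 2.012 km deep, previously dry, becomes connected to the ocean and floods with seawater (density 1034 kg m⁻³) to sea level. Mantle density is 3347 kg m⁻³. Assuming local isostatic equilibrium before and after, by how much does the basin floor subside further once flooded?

0.899 km

After flooding the water column is d + s deep. Its weight must equal the weight of mantle displaced by the extra subsidence s: (d + s) ρ_w = s ρ_m.
s = d ρ_w / (ρ_m − ρ_w) = 2.012 km × 1034/(3347 − 1034) = 0.899 km.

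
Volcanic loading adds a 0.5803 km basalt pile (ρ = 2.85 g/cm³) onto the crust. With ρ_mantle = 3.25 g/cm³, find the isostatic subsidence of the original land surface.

0.509 km

Subaerial loading: s = t ρ_load / ρ_m.
s = 0.5803 km × 2.85/3.25 = 0.509 km.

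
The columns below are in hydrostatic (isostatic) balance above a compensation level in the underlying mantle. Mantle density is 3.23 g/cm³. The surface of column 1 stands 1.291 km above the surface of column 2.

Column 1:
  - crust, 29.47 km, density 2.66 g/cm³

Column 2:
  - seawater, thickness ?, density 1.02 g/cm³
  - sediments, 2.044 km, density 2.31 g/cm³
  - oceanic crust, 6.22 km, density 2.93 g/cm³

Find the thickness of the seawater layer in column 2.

4.02 km

Take the compensation level at the base of the deeper column (depth z_c below the surface of column 1) and equate Σ ρ_i t_i down to z_c; mantle fills any gap and the z_c terms cancel.
Column 1: 29.47×2.66 + (z_c − 29.47)×3.23
Column 2: 1.291×0 + x×1.02 + 2.044×2.31 + 6.22×2.93 + (z_c − 1.291 − 8.264 − x)×3.23
The z_c×3.23 term appears on both sides and cancels. Collect the known terms of each column as K = Σ(ρt)_known − 3.23 × (depth of known layers): K_1 = 78.3902 − 3.23×29.47 = −16.7979; K_2 = 22.94624 − 3.23×(1.291 + 8.264) = −7.91641.
Balance: K_1 = K_2 − x×(3.23 − 1.02), so x = (K_2 − K_1)/(3.23 − 1.02) = 8.88149/2.21 = 4.02 km.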